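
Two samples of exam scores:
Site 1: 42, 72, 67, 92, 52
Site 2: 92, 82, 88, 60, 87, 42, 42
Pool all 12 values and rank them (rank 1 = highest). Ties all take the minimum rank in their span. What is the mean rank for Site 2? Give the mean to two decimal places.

5.86

Sorted (descending): 92, 92, 88, 87, 82, 72, 67, 60, 52, 42, 42, 42
The 2 values of 92 occupy positions 1–2 → each gets rank 1.
The 3 values of 42 occupy positions 10–12 → each gets rank 10.
Site 2 values → pooled ranks: 92→1, 82→5, 88→3, 60→8, 87→4, 42→10, 42→10
Mean rank = (1 + 5 + 3 + 8 + 4 + 10 + 10) / 7 = 5.86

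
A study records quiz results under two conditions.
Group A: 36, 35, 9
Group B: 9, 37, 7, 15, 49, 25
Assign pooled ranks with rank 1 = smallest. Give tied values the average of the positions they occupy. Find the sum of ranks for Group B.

29.5

Sorted (ascending): 7, 9, 9, 15, 25, 35, 36, 37, 49
The 2 values of 9 occupy positions 2–3 → average rank (2+3)/2 = 2.5.
Group B values → pooled ranks: 9→2.5, 37→8, 7→1, 15→4, 49→9, 25→5
Rank sum = 2.5 + 8 + 1 + 4 + 9 + 5 = 29.5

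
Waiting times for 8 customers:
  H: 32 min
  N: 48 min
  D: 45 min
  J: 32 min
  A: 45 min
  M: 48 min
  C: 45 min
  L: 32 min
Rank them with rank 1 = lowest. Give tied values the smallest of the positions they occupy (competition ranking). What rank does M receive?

7

Sorted (ascending): 32, 32, 32, 45, 45, 45, 48, 48
The 3 values of 32 occupy positions 1–3 → each gets rank 1.
The 3 values of 45 occupy positions 4–6 → each gets rank 4.
The 2 values of 48 occupy positions 7–8 → each gets rank 7.
M has value 48 min → rank 7.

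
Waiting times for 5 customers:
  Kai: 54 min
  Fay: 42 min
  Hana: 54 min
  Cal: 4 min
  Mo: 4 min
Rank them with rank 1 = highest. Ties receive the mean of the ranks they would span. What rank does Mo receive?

Sorted (descending): 54, 54, 42, 4, 4
The 2 values of 54 occupy positions 1–2 → average rank (1+2)/2 = 1.5.
The 2 values of 4 occupy positions 4–5 → average rank (4+5)/2 = 4.5.
Mo has value 4 min → rank 4.5.

4.5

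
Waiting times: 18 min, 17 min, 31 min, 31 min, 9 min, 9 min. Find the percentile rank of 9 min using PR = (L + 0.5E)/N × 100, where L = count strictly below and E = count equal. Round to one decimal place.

N = 6.
Strictly below 9: 0. Equal to 9: 2.
PR = (0 + 0.5·2)/6 × 100 = 16.7

16.7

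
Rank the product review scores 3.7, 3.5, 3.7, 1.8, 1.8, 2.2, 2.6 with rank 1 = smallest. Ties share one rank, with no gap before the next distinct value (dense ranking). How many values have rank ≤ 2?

3

Sorted (ascending): 1.8, 1.8, 2.2, 2.6, 3.5, 3.7, 3.7
The 2 values of 1.8 share dense rank 1.
The 2 values of 3.7 share dense rank 5.
Remaining distinct values take the next consecutive integers.
Ranks ≤ 2: {1, 1, 2} → 3 values.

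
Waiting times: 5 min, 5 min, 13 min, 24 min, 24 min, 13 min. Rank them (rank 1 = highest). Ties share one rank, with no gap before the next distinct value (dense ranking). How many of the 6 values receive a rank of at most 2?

4

Sorted (descending): 24, 24, 13, 13, 5, 5
The 2 values of 24 share dense rank 1.
The 2 values of 13 share dense rank 2.
The 2 values of 5 share dense rank 3.
Ranks ≤ 2: {1, 1, 2, 2} → 4 values.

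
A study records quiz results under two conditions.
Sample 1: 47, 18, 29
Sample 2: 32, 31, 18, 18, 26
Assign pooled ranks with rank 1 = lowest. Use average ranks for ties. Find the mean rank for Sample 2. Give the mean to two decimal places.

4.20

Sorted (ascending): 18, 18, 18, 26, 29, 31, 32, 47
The 3 values of 18 occupy positions 1–3 → average rank 2.
Sample 2 values → pooled ranks: 32→7, 31→6, 18→2, 18→2, 26→4
Mean rank = (7 + 6 + 2 + 2 + 4) / 5 = 4.20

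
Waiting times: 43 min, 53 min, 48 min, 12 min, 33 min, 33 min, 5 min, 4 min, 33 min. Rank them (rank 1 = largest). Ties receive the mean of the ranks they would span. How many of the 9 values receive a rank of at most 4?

3

Sorted (descending): 53, 48, 43, 33, 33, 33, 12, 5, 4
The 3 values of 33 occupy positions 4–6 → average rank 5.
Ranks ≤ 4: {1, 2, 3} → 3 values.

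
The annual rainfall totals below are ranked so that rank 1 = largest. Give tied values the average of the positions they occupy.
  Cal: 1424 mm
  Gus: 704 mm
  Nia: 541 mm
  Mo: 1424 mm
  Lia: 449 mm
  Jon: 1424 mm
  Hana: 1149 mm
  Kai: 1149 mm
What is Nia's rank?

Sorted (descending): 1424, 1424, 1424, 1149, 1149, 704, 541, 449
The 3 values of 1424 occupy positions 1–3 → average rank 2.
The 2 values of 1149 occupy positions 4–5 → average rank (4+5)/2 = 4.5.
Nia has value 541 mm → rank 7.

7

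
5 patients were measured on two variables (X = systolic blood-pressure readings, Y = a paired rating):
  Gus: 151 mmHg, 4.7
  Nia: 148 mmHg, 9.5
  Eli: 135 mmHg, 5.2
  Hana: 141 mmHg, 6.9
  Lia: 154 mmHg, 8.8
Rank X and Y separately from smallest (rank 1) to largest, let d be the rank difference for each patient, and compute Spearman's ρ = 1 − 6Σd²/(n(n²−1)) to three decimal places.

0.200

Ranks of variable 1: 4, 3, 1, 2, 5
Ranks of variable 2: 1, 5, 2, 3, 4
d = r₁ − r₂: 3, -2, -1, -1, 1
d²: 9, 4, 1, 1, 1; Σd² = 16
ρ = 1 − 6·16/(5·24) = 1 − 96/120 = 0.200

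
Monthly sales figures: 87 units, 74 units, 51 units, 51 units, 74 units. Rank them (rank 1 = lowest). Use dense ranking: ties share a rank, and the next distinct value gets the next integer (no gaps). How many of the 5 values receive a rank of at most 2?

4

Sorted (ascending): 51, 51, 74, 74, 87
The 2 values of 51 share dense rank 1.
The 2 values of 74 share dense rank 2.
Remaining distinct values take the next consecutive integers.
Ranks ≤ 2: {1, 1, 2, 2} → 4 values.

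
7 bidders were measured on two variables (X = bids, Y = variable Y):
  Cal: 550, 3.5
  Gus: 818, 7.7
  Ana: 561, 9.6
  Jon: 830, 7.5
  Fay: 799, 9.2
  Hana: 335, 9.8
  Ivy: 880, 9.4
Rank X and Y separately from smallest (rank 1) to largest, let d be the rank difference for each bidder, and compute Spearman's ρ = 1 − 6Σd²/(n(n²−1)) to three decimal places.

-0.250

Ranks of variable 1: 2, 5, 3, 6, 4, 1, 7
Ranks of variable 2: 1, 3, 6, 2, 4, 7, 5
d = r₁ − r₂: 1, 2, -3, 4, 0, -6, 2
d²: 1, 4, 9, 16, 0, 36, 4; Σd² = 70
ρ = 1 − 6·70/(7·48) = 1 − 420/336 = -0.250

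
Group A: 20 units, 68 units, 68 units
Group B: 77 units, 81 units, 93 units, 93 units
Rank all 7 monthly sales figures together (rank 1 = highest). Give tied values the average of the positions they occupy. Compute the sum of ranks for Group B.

10

Sorted (descending): 93, 93, 81, 77, 68, 68, 20
The 2 values of 93 occupy positions 1–2 → average rank (1+2)/2 = 1.5.
The 2 values of 68 occupy positions 5–6 → average rank (5+6)/2 = 5.5.
Group B values → pooled ranks: 77→4, 81→3, 93→1.5, 93→1.5
Rank sum = 4 + 3 + 1.5 + 1.5 = 10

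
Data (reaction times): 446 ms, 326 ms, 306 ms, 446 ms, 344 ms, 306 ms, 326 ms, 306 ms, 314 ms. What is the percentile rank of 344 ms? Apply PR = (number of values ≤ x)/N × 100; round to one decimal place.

N = 9.
Strictly below 344: 6. Equal to 344: 1.
PR = 7/9 × 100 = 77.8

77.8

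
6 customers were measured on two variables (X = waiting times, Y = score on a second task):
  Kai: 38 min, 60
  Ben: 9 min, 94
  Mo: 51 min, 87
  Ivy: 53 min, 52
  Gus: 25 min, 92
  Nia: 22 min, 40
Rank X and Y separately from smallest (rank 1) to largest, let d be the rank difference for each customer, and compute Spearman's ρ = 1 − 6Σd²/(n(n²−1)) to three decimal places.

Ranks of variable 1: 4, 1, 5, 6, 3, 2
Ranks of variable 2: 3, 6, 4, 2, 5, 1
d = r₁ − r₂: 1, -5, 1, 4, -2, 1
d²: 1, 25, 1, 16, 4, 1; Σd² = 48
ρ = 1 − 6·48/(6·35) = 1 − 288/210 = -0.371

-0.371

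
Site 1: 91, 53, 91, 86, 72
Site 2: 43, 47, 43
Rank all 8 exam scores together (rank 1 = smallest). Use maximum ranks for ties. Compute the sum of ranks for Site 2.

7

Sorted (ascending): 43, 43, 47, 53, 72, 86, 91, 91
The 2 values of 43 occupy positions 1–2 → each gets rank 2.
The 2 values of 91 occupy positions 7–8 → each gets rank 8.
Site 2 values → pooled ranks: 43→2, 47→3, 43→2
Rank sum = 2 + 3 + 2 = 7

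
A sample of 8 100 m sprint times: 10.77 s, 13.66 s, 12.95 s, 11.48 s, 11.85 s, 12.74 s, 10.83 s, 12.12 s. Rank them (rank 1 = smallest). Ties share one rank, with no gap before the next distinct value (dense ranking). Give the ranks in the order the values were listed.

Sorted (ascending): 10.77, 10.83, 11.48, 11.85, 12.12, 12.74, 12.95, 13.66
No ties — each value takes its position as its rank.

1, 8, 7, 3, 4, 6, 2, 5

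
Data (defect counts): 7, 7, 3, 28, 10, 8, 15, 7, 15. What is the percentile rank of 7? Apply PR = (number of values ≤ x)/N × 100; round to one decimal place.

N = 9.
Strictly below 7: 1. Equal to 7: 3.
PR = 4/9 × 100 = 44.4

44.4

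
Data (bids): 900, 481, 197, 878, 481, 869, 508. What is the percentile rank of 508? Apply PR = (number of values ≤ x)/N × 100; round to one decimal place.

57.1

N = 7.
Strictly below 508: 3. Equal to 508: 1.
PR = 4/7 × 100 = 57.1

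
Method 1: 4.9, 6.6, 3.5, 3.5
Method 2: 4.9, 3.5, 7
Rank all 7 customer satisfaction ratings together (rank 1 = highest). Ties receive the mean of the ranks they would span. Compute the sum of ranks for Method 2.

10.5

Sorted (descending): 7, 6.6, 4.9, 4.9, 3.5, 3.5, 3.5
The 2 values of 4.9 occupy positions 3–4 → average rank (3+4)/2 = 3.5.
The 3 values of 3.5 occupy positions 5–7 → average rank 6.
Method 2 values → pooled ranks: 4.9→3.5, 3.5→6, 7→1
Rank sum = 3.5 + 6 + 1 = 10.5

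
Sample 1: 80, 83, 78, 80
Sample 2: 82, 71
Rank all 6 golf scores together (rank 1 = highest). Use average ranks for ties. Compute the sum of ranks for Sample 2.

8

Sorted (descending): 83, 82, 80, 80, 78, 71
The 2 values of 80 occupy positions 3–4 → average rank (3+4)/2 = 3.5.
Sample 2 values → pooled ranks: 82→2, 71→6
Rank sum = 2 + 6 = 8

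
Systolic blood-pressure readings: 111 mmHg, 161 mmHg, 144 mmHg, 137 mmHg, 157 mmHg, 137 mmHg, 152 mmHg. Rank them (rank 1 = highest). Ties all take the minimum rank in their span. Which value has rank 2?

157

Sorted (descending): 161, 157, 152, 144, 137, 137, 111
The 2 values of 137 occupy positions 5–6 → each gets rank 5.
Rank 2 → value 157.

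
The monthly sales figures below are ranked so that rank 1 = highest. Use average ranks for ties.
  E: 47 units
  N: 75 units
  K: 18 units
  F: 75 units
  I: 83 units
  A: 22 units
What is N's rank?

Sorted (descending): 83, 75, 75, 47, 22, 18
The 2 values of 75 occupy positions 2–3 → average rank (2+3)/2 = 2.5.
N has value 75 units → rank 2.5.

2.5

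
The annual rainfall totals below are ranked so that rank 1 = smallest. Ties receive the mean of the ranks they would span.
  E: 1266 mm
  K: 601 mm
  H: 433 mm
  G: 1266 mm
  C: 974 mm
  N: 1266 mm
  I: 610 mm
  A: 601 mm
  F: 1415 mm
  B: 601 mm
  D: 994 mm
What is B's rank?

Sorted (ascending): 433, 601, 601, 601, 610, 974, 994, 1266, 1266, 1266, 1415
The 3 values of 601 occupy positions 2–4 → average rank 3.
The 3 values of 1266 occupy positions 8–10 → average rank 9.
B has value 601 mm → rank 3.

3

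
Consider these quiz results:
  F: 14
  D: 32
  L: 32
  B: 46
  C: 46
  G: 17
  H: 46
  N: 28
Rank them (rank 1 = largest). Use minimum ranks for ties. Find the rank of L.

4

Sorted (descending): 46, 46, 46, 32, 32, 28, 17, 14
The 3 values of 46 occupy positions 1–3 → each gets rank 1.
The 2 values of 32 occupy positions 4–5 → each gets rank 4.
L has value 32 → rank 4.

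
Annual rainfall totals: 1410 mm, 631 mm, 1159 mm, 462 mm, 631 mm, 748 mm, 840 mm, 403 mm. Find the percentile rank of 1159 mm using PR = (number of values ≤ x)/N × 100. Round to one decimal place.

N = 8.
Strictly below 1159: 6. Equal to 1159: 1.
PR = 7/8 × 100 = 87.5

87.5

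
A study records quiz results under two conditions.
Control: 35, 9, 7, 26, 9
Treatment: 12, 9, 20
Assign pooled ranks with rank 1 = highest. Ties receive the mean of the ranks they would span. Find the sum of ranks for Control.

Sorted (descending): 35, 26, 20, 12, 9, 9, 9, 7
The 3 values of 9 occupy positions 5–7 → average rank 6.
Control values → pooled ranks: 35→1, 9→6, 7→8, 26→2, 9→6
Rank sum = 1 + 6 + 8 + 2 + 6 = 23

23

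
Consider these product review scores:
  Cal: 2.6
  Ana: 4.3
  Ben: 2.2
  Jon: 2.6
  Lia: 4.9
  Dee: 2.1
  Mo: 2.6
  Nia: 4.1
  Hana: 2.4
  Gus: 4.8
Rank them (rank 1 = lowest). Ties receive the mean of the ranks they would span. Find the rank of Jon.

5

Sorted (ascending): 2.1, 2.2, 2.4, 2.6, 2.6, 2.6, 4.1, 4.3, 4.8, 4.9
The 3 values of 2.6 occupy positions 4–6 → average rank 5.
Jon has value 2.6 → rank 5.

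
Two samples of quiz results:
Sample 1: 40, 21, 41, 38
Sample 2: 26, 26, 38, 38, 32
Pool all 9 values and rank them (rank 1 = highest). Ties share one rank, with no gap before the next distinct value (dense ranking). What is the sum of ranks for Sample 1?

Sorted (descending): 41, 40, 38, 38, 38, 32, 26, 26, 21
The 3 values of 38 share dense rank 3.
The 2 values of 26 share dense rank 5.
Remaining distinct values take the next consecutive integers.
Sample 1 values → pooled ranks: 40→2, 21→6, 41→1, 38→3
Rank sum = 2 + 6 + 1 + 3 = 12

12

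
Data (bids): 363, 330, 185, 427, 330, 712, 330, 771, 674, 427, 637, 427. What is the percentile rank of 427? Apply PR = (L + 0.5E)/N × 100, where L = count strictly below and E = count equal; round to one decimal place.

54.2

N = 12.
Strictly below 427: 5. Equal to 427: 3.
PR = (5 + 0.5·3)/12 × 100 = 54.2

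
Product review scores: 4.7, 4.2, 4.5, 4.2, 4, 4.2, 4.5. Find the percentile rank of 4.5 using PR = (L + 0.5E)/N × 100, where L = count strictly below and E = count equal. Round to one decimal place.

N = 7.
Strictly below 4.5: 4. Equal to 4.5: 2.
PR = (4 + 0.5·2)/7 × 100 = 71.4

71.4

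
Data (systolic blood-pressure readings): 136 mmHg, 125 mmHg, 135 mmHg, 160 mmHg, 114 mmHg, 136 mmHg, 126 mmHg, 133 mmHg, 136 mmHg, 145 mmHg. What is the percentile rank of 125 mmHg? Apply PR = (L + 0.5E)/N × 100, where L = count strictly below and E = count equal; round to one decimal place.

15.0

N = 10.
Strictly below 125: 1. Equal to 125: 1.
PR = (1 + 0.5·1)/10 × 100 = 15.0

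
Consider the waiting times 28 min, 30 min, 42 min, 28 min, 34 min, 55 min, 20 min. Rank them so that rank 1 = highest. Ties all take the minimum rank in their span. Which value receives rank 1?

55

Sorted (descending): 55, 42, 34, 30, 28, 28, 20
The 2 values of 28 occupy positions 5–6 → each gets rank 5.
Rank 1 → value 55.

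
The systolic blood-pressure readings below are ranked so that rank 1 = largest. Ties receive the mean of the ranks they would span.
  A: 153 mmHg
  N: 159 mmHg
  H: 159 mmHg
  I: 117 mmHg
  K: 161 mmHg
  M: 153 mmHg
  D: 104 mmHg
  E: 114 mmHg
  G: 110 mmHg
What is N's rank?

Sorted (descending): 161, 159, 159, 153, 153, 117, 114, 110, 104
The 2 values of 159 occupy positions 2–3 → average rank (2+3)/2 = 2.5.
The 2 values of 153 occupy positions 4–5 → average rank (4+5)/2 = 4.5.
N has value 159 mmHg → rank 2.5.

2.5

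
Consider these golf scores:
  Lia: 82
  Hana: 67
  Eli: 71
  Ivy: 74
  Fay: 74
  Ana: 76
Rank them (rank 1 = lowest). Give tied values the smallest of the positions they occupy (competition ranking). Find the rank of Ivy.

Sorted (ascending): 67, 71, 74, 74, 76, 82
The 2 values of 74 occupy positions 3–4 → each gets rank 3.
Ivy has value 74 → rank 3.

3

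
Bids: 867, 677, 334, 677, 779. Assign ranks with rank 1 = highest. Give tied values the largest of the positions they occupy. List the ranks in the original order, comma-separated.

1, 4, 5, 4, 2

Sorted (descending): 867, 779, 677, 677, 334
The 2 values of 677 occupy positions 3–4 → each gets rank 4.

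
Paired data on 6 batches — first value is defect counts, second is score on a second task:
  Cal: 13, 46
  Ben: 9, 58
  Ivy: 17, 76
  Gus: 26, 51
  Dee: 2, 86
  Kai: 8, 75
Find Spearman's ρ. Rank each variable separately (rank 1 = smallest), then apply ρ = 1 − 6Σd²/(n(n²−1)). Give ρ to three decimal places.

-0.543

Ranks of variable 1: 4, 3, 5, 6, 1, 2
Ranks of variable 2: 1, 3, 5, 2, 6, 4
d = r₁ − r₂: 3, 0, 0, 4, -5, -2
d²: 9, 0, 0, 16, 25, 4; Σd² = 54
ρ = 1 − 6·54/(6·35) = 1 − 324/210 = -0.543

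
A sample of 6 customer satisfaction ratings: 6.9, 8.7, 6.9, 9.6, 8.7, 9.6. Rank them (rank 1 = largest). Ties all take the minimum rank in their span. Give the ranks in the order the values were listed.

Sorted (descending): 9.6, 9.6, 8.7, 8.7, 6.9, 6.9
The 2 values of 9.6 occupy positions 1–2 → each gets rank 1.
The 2 values of 8.7 occupy positions 3–4 → each gets rank 3.
The 2 values of 6.9 occupy positions 5–6 → each gets rank 5.

5, 3, 5, 1, 3, 1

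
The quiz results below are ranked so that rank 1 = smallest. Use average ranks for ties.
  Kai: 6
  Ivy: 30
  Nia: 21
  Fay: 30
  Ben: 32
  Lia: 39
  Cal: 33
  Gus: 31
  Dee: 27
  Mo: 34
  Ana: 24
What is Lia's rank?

11

Sorted (ascending): 6, 21, 24, 27, 30, 30, 31, 32, 33, 34, 39
The 2 values of 30 occupy positions 5–6 → average rank (5+6)/2 = 5.5.
Lia has value 39 → rank 11.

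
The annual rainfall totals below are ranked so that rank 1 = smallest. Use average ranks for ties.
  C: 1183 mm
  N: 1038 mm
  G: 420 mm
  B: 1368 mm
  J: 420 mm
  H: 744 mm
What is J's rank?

Sorted (ascending): 420, 420, 744, 1038, 1183, 1368
The 2 values of 420 occupy positions 1–2 → average rank (1+2)/2 = 1.5.
J has value 420 mm → rank 1.5.

1.5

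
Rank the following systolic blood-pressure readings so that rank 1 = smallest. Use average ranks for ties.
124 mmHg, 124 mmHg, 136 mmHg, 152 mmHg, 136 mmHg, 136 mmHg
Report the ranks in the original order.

1.5, 1.5, 4, 6, 4, 4

Sorted (ascending): 124, 124, 136, 136, 136, 152
The 2 values of 124 occupy positions 1–2 → average rank (1+2)/2 = 1.5.
The 3 values of 136 occupy positions 3–5 → average rank 4.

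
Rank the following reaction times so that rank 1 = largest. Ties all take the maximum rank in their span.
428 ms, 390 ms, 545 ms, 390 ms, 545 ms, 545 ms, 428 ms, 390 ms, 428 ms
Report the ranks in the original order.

6, 9, 3, 9, 3, 3, 6, 9, 6

Sorted (descending): 545, 545, 545, 428, 428, 428, 390, 390, 390
The 3 values of 545 occupy positions 1–3 → each gets rank 3.
The 3 values of 428 occupy positions 4–6 → each gets rank 6.
The 3 values of 390 occupy positions 7–9 → each gets rank 9.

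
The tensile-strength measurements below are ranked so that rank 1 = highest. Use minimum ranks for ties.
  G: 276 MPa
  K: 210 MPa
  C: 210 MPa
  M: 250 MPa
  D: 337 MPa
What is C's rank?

4

Sorted (descending): 337, 276, 250, 210, 210
The 2 values of 210 occupy positions 4–5 → each gets rank 4.
C has value 210 MPa → rank 4.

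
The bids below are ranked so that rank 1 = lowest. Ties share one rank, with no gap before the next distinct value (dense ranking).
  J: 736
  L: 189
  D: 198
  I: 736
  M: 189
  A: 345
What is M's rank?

1

Sorted (ascending): 189, 189, 198, 345, 736, 736
The 2 values of 189 share dense rank 1.
The 2 values of 736 share dense rank 4.
Remaining distinct values take the next consecutive integers.
M has value 189 → rank 1.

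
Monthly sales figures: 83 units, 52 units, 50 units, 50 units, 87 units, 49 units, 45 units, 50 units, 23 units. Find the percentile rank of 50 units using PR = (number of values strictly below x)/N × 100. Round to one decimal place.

N = 9.
Strictly below 50: 3. Equal to 50: 3.
PR = 3/9 × 100 = 33.3

33.3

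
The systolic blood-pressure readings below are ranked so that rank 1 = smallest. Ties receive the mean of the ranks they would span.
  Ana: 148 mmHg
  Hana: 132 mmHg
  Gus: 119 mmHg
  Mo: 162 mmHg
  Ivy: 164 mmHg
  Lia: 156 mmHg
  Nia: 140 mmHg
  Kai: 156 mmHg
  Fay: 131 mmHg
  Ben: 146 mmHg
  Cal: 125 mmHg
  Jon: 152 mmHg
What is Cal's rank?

2

Sorted (ascending): 119, 125, 131, 132, 140, 146, 148, 152, 156, 156, 162, 164
The 2 values of 156 occupy positions 9–10 → average rank (9+10)/2 = 9.5.
Cal has value 125 mmHg → rank 2.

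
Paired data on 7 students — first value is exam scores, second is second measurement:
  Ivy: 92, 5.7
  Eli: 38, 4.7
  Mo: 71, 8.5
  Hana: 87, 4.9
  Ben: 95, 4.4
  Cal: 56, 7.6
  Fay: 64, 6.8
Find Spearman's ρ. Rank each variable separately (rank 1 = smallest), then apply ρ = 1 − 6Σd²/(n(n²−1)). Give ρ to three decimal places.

Ranks of variable 1: 6, 1, 4, 5, 7, 2, 3
Ranks of variable 2: 4, 2, 7, 3, 1, 6, 5
d = r₁ − r₂: 2, -1, -3, 2, 6, -4, -2
d²: 4, 1, 9, 4, 36, 16, 4; Σd² = 74
ρ = 1 − 6·74/(7·48) = 1 − 444/336 = -0.321

-0.321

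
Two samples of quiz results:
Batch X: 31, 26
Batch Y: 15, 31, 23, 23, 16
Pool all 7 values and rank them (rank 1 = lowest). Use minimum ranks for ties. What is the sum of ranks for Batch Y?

15

Sorted (ascending): 15, 16, 23, 23, 26, 31, 31
The 2 values of 23 occupy positions 3–4 → each gets rank 3.
The 2 values of 31 occupy positions 6–7 → each gets rank 6.
Batch Y values → pooled ranks: 15→1, 31→6, 23→3, 23→3, 16→2
Rank sum = 1 + 6 + 3 + 3 + 2 = 15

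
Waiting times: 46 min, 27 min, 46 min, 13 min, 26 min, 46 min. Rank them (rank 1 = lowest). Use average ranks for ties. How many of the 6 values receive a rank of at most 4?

3

Sorted (ascending): 13, 26, 27, 46, 46, 46
The 3 values of 46 occupy positions 4–6 → average rank 5.
Ranks ≤ 4: {1, 2, 3} → 3 values.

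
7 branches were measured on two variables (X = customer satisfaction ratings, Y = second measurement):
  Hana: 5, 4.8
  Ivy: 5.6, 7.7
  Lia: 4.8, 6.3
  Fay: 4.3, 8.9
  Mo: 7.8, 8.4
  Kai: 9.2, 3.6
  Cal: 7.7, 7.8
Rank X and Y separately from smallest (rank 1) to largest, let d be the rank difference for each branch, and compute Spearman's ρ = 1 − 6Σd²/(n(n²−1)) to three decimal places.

Ranks of variable 1: 3, 4, 2, 1, 6, 7, 5
Ranks of variable 2: 2, 4, 3, 7, 6, 1, 5
d = r₁ − r₂: 1, 0, -1, -6, 0, 6, 0
d²: 1, 0, 1, 36, 0, 36, 0; Σd² = 74
ρ = 1 − 6·74/(7·48) = 1 − 444/336 = -0.321

-0.321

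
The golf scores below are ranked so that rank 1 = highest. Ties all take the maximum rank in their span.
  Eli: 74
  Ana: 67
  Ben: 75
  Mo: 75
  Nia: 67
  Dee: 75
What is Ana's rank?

6

Sorted (descending): 75, 75, 75, 74, 67, 67
The 3 values of 75 occupy positions 1–3 → each gets rank 3.
The 2 values of 67 occupy positions 5–6 → each gets rank 6.
Ana has value 67 → rank 6.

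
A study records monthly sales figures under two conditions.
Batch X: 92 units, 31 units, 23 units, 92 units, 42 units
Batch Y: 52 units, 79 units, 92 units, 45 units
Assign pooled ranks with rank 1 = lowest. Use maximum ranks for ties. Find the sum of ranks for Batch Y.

24

Sorted (ascending): 23, 31, 42, 45, 52, 79, 92, 92, 92
The 3 values of 92 occupy positions 7–9 → each gets rank 9.
Batch Y values → pooled ranks: 52→5, 79→6, 92→9, 45→4
Rank sum = 5 + 6 + 9 + 4 = 24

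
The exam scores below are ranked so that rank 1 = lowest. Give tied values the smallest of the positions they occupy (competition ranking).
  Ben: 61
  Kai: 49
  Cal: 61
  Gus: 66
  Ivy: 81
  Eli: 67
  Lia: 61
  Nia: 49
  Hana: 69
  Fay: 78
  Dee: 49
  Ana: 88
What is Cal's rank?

4

Sorted (ascending): 49, 49, 49, 61, 61, 61, 66, 67, 69, 78, 81, 88
The 3 values of 49 occupy positions 1–3 → each gets rank 1.
The 3 values of 61 occupy positions 4–6 → each gets rank 4.
Cal has value 61 → rank 4.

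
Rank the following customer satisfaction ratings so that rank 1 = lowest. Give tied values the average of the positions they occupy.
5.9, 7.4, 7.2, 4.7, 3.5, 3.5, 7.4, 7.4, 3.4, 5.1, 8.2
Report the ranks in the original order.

Sorted (ascending): 3.4, 3.5, 3.5, 4.7, 5.1, 5.9, 7.2, 7.4, 7.4, 7.4, 8.2
The 2 values of 3.5 occupy positions 2–3 → average rank (2+3)/2 = 2.5.
The 3 values of 7.4 occupy positions 8–10 → average rank 9.

6, 9, 7, 4, 2.5, 2.5, 9, 9, 1, 5, 11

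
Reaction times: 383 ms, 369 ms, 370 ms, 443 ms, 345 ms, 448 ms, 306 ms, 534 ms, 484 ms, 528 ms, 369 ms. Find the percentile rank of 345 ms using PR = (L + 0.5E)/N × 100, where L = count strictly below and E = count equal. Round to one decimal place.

13.6

N = 11.
Strictly below 345: 1. Equal to 345: 1.
PR = (1 + 0.5·1)/11 × 100 = 13.6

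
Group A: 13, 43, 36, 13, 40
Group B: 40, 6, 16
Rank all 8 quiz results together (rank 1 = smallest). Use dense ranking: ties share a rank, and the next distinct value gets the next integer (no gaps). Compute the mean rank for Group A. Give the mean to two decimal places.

3.80

Sorted (ascending): 6, 13, 13, 16, 36, 40, 40, 43
The 2 values of 13 share dense rank 2.
The 2 values of 40 share dense rank 5.
Remaining distinct values take the next consecutive integers.
Group A values → pooled ranks: 13→2, 43→6, 36→4, 13→2, 40→5
Mean rank = (2 + 6 + 4 + 2 + 5) / 5 = 3.80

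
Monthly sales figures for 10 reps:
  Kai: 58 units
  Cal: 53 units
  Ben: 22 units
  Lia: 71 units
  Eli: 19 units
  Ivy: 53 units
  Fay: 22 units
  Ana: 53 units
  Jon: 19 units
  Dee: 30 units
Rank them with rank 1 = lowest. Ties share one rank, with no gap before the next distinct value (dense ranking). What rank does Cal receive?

Sorted (ascending): 19, 19, 22, 22, 30, 53, 53, 53, 58, 71
The 2 values of 19 share dense rank 1.
The 2 values of 22 share dense rank 2.
The 3 values of 53 share dense rank 4.
Remaining distinct values take the next consecutive integers.
Cal has value 53 units → rank 4.

4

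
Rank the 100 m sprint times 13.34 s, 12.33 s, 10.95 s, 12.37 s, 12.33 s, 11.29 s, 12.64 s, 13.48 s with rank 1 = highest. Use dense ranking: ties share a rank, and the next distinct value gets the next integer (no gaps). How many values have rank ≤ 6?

7

Sorted (descending): 13.48, 13.34, 12.64, 12.37, 12.33, 12.33, 11.29, 10.95
The 2 values of 12.33 share dense rank 5.
Remaining distinct values take the next consecutive integers.
Ranks ≤ 6: {1, 2, 3, 4, 5, 5, 6} → 7 values.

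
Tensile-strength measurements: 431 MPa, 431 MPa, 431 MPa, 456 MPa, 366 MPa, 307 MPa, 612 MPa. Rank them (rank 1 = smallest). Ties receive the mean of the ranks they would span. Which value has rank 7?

612

Sorted (ascending): 307, 366, 431, 431, 431, 456, 612
The 3 values of 431 occupy positions 3–5 → average rank 4.
Rank 7 → value 612.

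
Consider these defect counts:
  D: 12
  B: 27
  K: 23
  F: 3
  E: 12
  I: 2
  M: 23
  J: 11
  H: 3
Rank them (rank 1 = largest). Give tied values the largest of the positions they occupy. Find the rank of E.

Sorted (descending): 27, 23, 23, 12, 12, 11, 3, 3, 2
The 2 values of 23 occupy positions 2–3 → each gets rank 3.
The 2 values of 12 occupy positions 4–5 → each gets rank 5.
The 2 values of 3 occupy positions 7–8 → each gets rank 8.
E has value 12 → rank 5.

5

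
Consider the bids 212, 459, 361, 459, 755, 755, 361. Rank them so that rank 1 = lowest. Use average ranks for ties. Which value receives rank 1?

Sorted (ascending): 212, 361, 361, 459, 459, 755, 755
The 2 values of 361 occupy positions 2–3 → average rank (2+3)/2 = 2.5.
The 2 values of 459 occupy positions 4–5 → average rank (4+5)/2 = 4.5.
The 2 values of 755 occupy positions 6–7 → average rank (6+7)/2 = 6.5.
Rank 1 → value 212.

212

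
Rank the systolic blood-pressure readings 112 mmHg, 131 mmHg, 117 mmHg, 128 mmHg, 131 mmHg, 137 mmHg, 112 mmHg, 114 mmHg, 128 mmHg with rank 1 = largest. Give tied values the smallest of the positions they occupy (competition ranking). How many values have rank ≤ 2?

Sorted (descending): 137, 131, 131, 128, 128, 117, 114, 112, 112
The 2 values of 131 occupy positions 2–3 → each gets rank 2.
The 2 values of 128 occupy positions 4–5 → each gets rank 4.
The 2 values of 112 occupy positions 8–9 → each gets rank 8.
Ranks ≤ 2: {1, 2, 2} → 3 values.

3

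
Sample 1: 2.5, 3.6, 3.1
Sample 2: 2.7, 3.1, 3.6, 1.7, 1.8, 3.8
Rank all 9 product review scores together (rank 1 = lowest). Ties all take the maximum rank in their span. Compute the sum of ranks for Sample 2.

Sorted (ascending): 1.7, 1.8, 2.5, 2.7, 3.1, 3.1, 3.6, 3.6, 3.8
The 2 values of 3.1 occupy positions 5–6 → each gets rank 6.
The 2 values of 3.6 occupy positions 7–8 → each gets rank 8.
Sample 2 values → pooled ranks: 2.7→4, 3.1→6, 3.6→8, 1.7→1, 1.8→2, 3.8→9
Rank sum = 4 + 6 + 8 + 1 + 2 + 9 = 30

30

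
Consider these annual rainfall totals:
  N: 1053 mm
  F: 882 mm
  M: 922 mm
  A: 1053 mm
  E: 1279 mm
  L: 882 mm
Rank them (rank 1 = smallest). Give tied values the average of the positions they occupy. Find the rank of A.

Sorted (ascending): 882, 882, 922, 1053, 1053, 1279
The 2 values of 882 occupy positions 1–2 → average rank (1+2)/2 = 1.5.
The 2 values of 1053 occupy positions 4–5 → average rank (4+5)/2 = 4.5.
A has value 1053 mm → rank 4.5.

4.5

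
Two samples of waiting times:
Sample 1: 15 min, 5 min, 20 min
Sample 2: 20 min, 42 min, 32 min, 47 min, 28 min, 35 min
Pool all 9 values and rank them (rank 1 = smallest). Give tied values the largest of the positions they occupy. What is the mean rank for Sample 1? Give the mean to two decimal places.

Sorted (ascending): 5, 15, 20, 20, 28, 32, 35, 42, 47
The 2 values of 20 occupy positions 3–4 → each gets rank 4.
Sample 1 values → pooled ranks: 15→2, 5→1, 20→4
Mean rank = (2 + 1 + 4) / 3 = 2.33

2.33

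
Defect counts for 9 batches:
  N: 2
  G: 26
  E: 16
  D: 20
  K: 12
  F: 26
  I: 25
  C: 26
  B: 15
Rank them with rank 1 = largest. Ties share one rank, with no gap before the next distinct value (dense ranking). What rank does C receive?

Sorted (descending): 26, 26, 26, 25, 20, 16, 15, 12, 2
The 3 values of 26 share dense rank 1.
Remaining distinct values take the next consecutive integers.
C has value 26 → rank 1.

1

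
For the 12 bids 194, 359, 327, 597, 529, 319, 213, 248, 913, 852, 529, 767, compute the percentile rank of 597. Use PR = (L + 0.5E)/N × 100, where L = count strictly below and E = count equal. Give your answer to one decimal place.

70.8

N = 12.
Strictly below 597: 8. Equal to 597: 1.
PR = (8 + 0.5·1)/12 × 100 = 70.8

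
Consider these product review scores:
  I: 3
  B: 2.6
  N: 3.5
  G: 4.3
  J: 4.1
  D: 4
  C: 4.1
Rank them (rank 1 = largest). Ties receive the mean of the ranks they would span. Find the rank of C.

2.5

Sorted (descending): 4.3, 4.1, 4.1, 4, 3.5, 3, 2.6
The 2 values of 4.1 occupy positions 2–3 → average rank (2+3)/2 = 2.5.
C has value 4.1 → rank 2.5.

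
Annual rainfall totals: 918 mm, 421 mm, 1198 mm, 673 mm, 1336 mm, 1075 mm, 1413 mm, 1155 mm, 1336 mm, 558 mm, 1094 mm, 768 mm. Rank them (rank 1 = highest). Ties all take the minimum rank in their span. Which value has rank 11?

558

Sorted (descending): 1413, 1336, 1336, 1198, 1155, 1094, 1075, 918, 768, 673, 558, 421
The 2 values of 1336 occupy positions 2–3 → each gets rank 2.
Rank 11 → value 558.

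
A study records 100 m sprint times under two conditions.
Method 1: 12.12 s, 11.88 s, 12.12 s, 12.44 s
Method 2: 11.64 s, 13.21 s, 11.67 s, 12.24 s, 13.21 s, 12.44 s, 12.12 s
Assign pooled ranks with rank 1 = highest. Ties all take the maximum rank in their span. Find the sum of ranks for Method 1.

29

Sorted (descending): 13.21, 13.21, 12.44, 12.44, 12.24, 12.12, 12.12, 12.12, 11.88, 11.67, 11.64
The 2 values of 13.21 occupy positions 1–2 → each gets rank 2.
The 2 values of 12.44 occupy positions 3–4 → each gets rank 4.
The 3 values of 12.12 occupy positions 6–8 → each gets rank 8.
Method 1 values → pooled ranks: 12.12→8, 11.88→9, 12.12→8, 12.44→4
Rank sum = 8 + 9 + 8 + 4 = 29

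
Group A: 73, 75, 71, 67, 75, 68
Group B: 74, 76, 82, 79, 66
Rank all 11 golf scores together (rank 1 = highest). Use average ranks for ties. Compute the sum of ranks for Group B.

Sorted (descending): 82, 79, 76, 75, 75, 74, 73, 71, 68, 67, 66
The 2 values of 75 occupy positions 4–5 → average rank (4+5)/2 = 4.5.
Group B values → pooled ranks: 74→6, 76→3, 82→1, 79→2, 66→11
Rank sum = 6 + 3 + 1 + 2 + 11 = 23

23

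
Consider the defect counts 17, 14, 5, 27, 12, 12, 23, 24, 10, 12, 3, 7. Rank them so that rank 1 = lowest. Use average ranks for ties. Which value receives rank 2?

5

Sorted (ascending): 3, 5, 7, 10, 12, 12, 12, 14, 17, 23, 24, 27
The 3 values of 12 occupy positions 5–7 → average rank 6.
Rank 2 → value 5.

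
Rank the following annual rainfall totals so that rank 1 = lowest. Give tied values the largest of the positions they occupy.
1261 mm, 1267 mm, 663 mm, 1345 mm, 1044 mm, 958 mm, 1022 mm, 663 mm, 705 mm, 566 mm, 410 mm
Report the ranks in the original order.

9, 10, 4, 11, 8, 6, 7, 4, 5, 2, 1

Sorted (ascending): 410, 566, 663, 663, 705, 958, 1022, 1044, 1261, 1267, 1345
The 2 values of 663 occupy positions 3–4 → each gets rank 4.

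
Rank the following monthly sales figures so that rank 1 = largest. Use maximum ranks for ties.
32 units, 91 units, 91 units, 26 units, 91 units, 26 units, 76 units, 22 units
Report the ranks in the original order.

5, 3, 3, 7, 3, 7, 4, 8

Sorted (descending): 91, 91, 91, 76, 32, 26, 26, 22
The 3 values of 91 occupy positions 1–3 → each gets rank 3.
The 2 values of 26 occupy positions 6–7 → each gets rank 7.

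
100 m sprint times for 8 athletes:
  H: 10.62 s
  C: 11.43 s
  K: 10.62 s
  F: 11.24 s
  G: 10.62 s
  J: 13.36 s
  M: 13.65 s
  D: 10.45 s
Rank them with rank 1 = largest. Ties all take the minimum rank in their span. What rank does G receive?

5

Sorted (descending): 13.65, 13.36, 11.43, 11.24, 10.62, 10.62, 10.62, 10.45
The 3 values of 10.62 occupy positions 5–7 → each gets rank 5.
G has value 10.62 s → rank 5.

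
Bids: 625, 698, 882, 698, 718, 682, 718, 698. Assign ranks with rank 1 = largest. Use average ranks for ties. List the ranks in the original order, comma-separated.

Sorted (descending): 882, 718, 718, 698, 698, 698, 682, 625
The 2 values of 718 occupy positions 2–3 → average rank (2+3)/2 = 2.5.
The 3 values of 698 occupy positions 4–6 → average rank 5.

8, 5, 1, 5, 2.5, 7, 2.5, 5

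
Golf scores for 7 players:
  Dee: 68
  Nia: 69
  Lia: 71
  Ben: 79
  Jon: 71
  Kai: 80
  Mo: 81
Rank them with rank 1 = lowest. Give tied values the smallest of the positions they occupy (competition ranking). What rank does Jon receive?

Sorted (ascending): 68, 69, 71, 71, 79, 80, 81
The 2 values of 71 occupy positions 3–4 → each gets rank 3.
Jon has value 71 → rank 3.

3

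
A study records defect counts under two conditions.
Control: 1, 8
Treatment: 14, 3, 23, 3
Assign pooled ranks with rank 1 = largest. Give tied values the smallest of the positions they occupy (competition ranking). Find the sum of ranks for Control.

9

Sorted (descending): 23, 14, 8, 3, 3, 1
The 2 values of 3 occupy positions 4–5 → each gets rank 4.
Control values → pooled ranks: 1→6, 8→3
Rank sum = 6 + 3 = 9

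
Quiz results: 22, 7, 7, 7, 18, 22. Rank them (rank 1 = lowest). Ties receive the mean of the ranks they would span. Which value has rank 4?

Sorted (ascending): 7, 7, 7, 18, 22, 22
The 3 values of 7 occupy positions 1–3 → average rank 2.
The 2 values of 22 occupy positions 5–6 → average rank (5+6)/2 = 5.5.
Rank 4 → value 18.

18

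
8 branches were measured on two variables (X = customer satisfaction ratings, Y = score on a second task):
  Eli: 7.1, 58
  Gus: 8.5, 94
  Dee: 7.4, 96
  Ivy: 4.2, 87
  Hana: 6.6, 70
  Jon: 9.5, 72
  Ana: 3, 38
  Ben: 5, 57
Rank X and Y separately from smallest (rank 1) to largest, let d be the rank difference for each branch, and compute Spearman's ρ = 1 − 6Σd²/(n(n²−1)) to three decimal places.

Ranks of variable 1: 5, 7, 6, 2, 4, 8, 1, 3
Ranks of variable 2: 3, 7, 8, 6, 4, 5, 1, 2
d = r₁ − r₂: 2, 0, -2, -4, 0, 3, 0, 1
d²: 4, 0, 4, 16, 0, 9, 0, 1; Σd² = 34
ρ = 1 − 6·34/(8·63) = 1 − 204/504 = 0.595

0.595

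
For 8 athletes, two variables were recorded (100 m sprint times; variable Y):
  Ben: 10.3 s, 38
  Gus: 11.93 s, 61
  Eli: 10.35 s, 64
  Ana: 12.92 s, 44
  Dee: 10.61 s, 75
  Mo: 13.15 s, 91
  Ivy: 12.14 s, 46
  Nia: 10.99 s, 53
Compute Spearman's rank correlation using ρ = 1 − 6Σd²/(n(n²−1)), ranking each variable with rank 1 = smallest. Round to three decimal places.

0.214

Ranks of variable 1: 1, 5, 2, 7, 3, 8, 6, 4
Ranks of variable 2: 1, 5, 6, 2, 7, 8, 3, 4
d = r₁ − r₂: 0, 0, -4, 5, -4, 0, 3, 0
d²: 0, 0, 16, 25, 16, 0, 9, 0; Σd² = 66
ρ = 1 − 6·66/(8·63) = 1 − 396/504 = 0.214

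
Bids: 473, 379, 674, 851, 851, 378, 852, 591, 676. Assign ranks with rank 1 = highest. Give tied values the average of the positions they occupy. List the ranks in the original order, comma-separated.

7, 8, 5, 2.5, 2.5, 9, 1, 6, 4

Sorted (descending): 852, 851, 851, 676, 674, 591, 473, 379, 378
The 2 values of 851 occupy positions 2–3 → average rank (2+3)/2 = 2.5.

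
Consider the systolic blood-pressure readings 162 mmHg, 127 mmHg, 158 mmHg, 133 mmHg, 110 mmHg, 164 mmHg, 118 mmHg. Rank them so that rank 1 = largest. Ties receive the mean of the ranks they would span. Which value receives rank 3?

Sorted (descending): 164, 162, 158, 133, 127, 118, 110
No ties — each value takes its position as its rank.
Rank 3 → value 158.

158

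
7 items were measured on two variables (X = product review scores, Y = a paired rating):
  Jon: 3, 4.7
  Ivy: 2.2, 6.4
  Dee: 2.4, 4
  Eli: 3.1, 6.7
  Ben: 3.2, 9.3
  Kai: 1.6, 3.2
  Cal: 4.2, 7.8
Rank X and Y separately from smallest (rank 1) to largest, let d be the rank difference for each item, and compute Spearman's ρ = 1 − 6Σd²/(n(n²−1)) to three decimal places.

Ranks of variable 1: 4, 2, 3, 5, 6, 1, 7
Ranks of variable 2: 3, 4, 2, 5, 7, 1, 6
d = r₁ − r₂: 1, -2, 1, 0, -1, 0, 1
d²: 1, 4, 1, 0, 1, 0, 1; Σd² = 8
ρ = 1 − 6·8/(7·48) = 1 − 48/336 = 0.857

0.857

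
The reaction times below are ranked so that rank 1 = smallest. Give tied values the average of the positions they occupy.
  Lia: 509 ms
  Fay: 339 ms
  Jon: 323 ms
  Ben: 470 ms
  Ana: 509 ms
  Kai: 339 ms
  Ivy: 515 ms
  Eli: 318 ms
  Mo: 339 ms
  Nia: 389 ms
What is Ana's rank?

8.5

Sorted (ascending): 318, 323, 339, 339, 339, 389, 470, 509, 509, 515
The 3 values of 339 occupy positions 3–5 → average rank 4.
The 2 values of 509 occupy positions 8–9 → average rank (8+9)/2 = 8.5.
Ana has value 509 ms → rank 8.5.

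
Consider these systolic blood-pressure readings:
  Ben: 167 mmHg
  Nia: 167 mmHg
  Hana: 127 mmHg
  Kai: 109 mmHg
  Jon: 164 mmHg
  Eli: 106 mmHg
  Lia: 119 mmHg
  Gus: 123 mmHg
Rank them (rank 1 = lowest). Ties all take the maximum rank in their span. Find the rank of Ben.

8

Sorted (ascending): 106, 109, 119, 123, 127, 164, 167, 167
The 2 values of 167 occupy positions 7–8 → each gets rank 8.
Ben has value 167 mmHg → rank 8.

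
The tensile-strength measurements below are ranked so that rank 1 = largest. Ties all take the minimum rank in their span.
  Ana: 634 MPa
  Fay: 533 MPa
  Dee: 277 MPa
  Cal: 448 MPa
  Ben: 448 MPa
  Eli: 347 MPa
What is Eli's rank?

Sorted (descending): 634, 533, 448, 448, 347, 277
The 2 values of 448 occupy positions 3–4 → each gets rank 3.
Eli has value 347 MPa → rank 5.

5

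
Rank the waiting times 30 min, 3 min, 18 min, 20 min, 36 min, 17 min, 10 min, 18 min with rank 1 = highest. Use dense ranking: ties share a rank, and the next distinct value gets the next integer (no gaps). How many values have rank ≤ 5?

6

Sorted (descending): 36, 30, 20, 18, 18, 17, 10, 3
The 2 values of 18 share dense rank 4.
Remaining distinct values take the next consecutive integers.
Ranks ≤ 5: {1, 2, 3, 4, 4, 5} → 6 values.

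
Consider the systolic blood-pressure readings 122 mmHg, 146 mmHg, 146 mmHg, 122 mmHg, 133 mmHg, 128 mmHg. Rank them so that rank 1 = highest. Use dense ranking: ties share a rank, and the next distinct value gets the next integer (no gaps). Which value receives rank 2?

Sorted (descending): 146, 146, 133, 128, 122, 122
The 2 values of 146 share dense rank 1.
The 2 values of 122 share dense rank 4.
Remaining distinct values take the next consecutive integers.
Rank 2 → value 133.

133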